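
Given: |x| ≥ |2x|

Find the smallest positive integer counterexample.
Testing positive integers:
x = 1: LHS = |1| = 1, RHS = |2·1| = |2| = 2; 1 ≥ 2 — FAILS  ← smallest positive counterexample

Answer: x = 1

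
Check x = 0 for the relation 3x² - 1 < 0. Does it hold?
x = 0: LHS = 3·0² - 1 = -1; -1 < 0 — holds

The relation is satisfied at x = 0.

Answer: Yes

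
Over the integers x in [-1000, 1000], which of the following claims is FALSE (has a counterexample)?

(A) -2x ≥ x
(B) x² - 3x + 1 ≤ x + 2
(A) x = 1: LHS = -2·1 = -2; -2 ≥ 1 — FAILS
(B) x = -1: LHS = (-1)² - 3·(-1) + 1 = 5, RHS = (-1) + 2 = 1; 5 ≤ 1 — FAILS

Answer: Both A and B are false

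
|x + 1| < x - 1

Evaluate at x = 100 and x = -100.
x = 100: LHS = |100 + 1| = |101| = 101, RHS = 100 - 1 = 99; 101 < 99 — FAILS
x = -100: LHS = |(-100) + 1| = |-99| = 99, RHS = (-100) - 1 = -101; 99 < -101 — FAILS

Answer: No, fails for both x = 100 and x = -100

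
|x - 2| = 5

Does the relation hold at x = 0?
x = 0: LHS = |0 - 2| = |-2| = 2; 2 = 5 — FAILS

The relation fails at x = 0, so x = 0 is a counterexample.

Answer: No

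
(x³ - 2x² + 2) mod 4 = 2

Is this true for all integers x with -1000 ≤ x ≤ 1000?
The claim fails at x = 1:
x = 1: LHS = (1³ - 2·1² + 2) mod 4 = 1 mod 4 = 1; 1 = 2 — FAILS

Because a single integer refutes it, the statement is false.

Answer: False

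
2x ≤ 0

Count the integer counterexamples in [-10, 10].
Counterexamples in [-10, 10]: {1, 2, 3, 4, 5, 6, 7, 8, 9, 10}.

Counting them gives 10 values.

Answer: 10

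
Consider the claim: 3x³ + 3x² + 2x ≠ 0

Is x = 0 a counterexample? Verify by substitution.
Substitute x = 0 into the relation:
x = 0: LHS = 3·0³ + 3·0² + 2·0 = 0; 0 ≠ 0 — FAILS

Since the claim fails at x = 0, this value is a counterexample.

Answer: Yes, x = 0 is a counterexample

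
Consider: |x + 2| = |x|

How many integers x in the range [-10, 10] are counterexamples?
Counterexamples in [-10, 10]: {-10, -9, -8, -7, -6, -5, -4, -3, -2, 0, 1, 2, 3, 4, 5, 6, 7, 8, 9, 10}.

Counting them gives 20 values.

Answer: 20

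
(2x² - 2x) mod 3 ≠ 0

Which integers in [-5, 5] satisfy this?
Holds for: {-4, -1, 2, 5}
Fails for: {-5, -3, -2, 0, 1, 3, 4}

Answer: {-4, -1, 2, 5}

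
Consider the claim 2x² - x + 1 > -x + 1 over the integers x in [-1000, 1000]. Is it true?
The claim fails at x = 0:
x = 0: LHS = 2·0² - 0 + 1 = 1, RHS = -0 + 1 = 1; 1 > 1 — FAILS

Because a single integer refutes it, the statement is false.

Answer: False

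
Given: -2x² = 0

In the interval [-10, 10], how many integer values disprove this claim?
Counterexamples in [-10, 10]: {-10, -9, -8, -7, -6, -5, -4, -3, -2, -1, 1, 2, 3, 4, 5, 6, 7, 8, 9, 10}.

Counting them gives 20 values.

Answer: 20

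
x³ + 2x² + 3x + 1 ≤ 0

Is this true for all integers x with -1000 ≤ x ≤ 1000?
The claim fails at x = 0:
x = 0: LHS = 0³ + 2·0² + 3·0 + 1 = 1; 1 ≤ 0 — FAILS

Because a single integer refutes it, the statement is false.

Answer: False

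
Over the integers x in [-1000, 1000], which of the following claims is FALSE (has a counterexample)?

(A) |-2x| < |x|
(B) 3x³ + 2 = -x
(A) x = 0: LHS = |-2·0| = |0| = 0, RHS = |0| = 0; 0 < 0 — FAILS
(B) x = 0: LHS = 3·0³ + 2 = 2, RHS = -0 = 0; 2 = 0 — FAILS

Answer: Both A and B are false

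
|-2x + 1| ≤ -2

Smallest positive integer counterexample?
Testing positive integers:
x = 1: LHS = |-2·1 + 1| = |-1| = 1; 1 ≤ -2 — FAILS  ← smallest positive counterexample

Answer: x = 1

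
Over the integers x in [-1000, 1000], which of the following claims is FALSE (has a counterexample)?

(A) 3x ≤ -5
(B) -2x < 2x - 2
(A) x = 0: LHS = 3·0 = 0; 0 ≤ -5 — FAILS
(B) x = 0: LHS = -2·0 = 0, RHS = 2·0 - 2 = -2; 0 < -2 — FAILS

Answer: Both A and B are false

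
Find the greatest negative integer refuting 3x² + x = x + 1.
Testing negative integers from -1 downward:
x = -1: LHS = 3·(-1)² + (-1) = 2, RHS = (-1) + 1 = 0; 2 = 0 — FAILS  ← closest negative counterexample to 0

Answer: x = -1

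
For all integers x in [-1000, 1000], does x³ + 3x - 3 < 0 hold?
The claim fails at x = 1:
x = 1: LHS = 1³ + 3·1 - 3 = 1; 1 < 0 — FAILS

Because a single integer refutes it, the statement is false.

Answer: False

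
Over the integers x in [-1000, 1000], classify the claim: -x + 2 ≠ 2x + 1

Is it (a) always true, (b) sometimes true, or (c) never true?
Track d = LHS − RHS over the integers in [-1000, 1000]. Equality would need d = 0, but d changes sign only between consecutive integers, jumping over 0:
x = 0: LHS = -0 + 2 = 2, RHS = 2·0 + 1 = 1; 2 ≠ 1 — holds  (d = 1)
x = 1: LHS = -1 + 2 = 1, RHS = 2·1 + 1 = 3; 1 ≠ 3 — holds  (d = -2)
Away from these crossings d keeps a constant sign, and checking every integer in [-1000, 1000] confirms d ≠ 0 throughout. Hence the two sides are never equal, so the relation holds for every integer in [-1000, 1000].

No counterexample exists.

Answer: Always true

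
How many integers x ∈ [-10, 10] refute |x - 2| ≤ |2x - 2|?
Counterexamples in [-10, 10]: {1}.

Counting them gives 1 values.

Answer: 1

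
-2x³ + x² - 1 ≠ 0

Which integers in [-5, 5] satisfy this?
Track d = LHS − RHS over the integers in [-5, 5]. Equality would need d = 0, but d changes sign only between consecutive integers, jumping over 0:
x = -1: LHS = -2·(-1)³ + (-1)² - 1 = 2; 2 ≠ 0 — holds  (d = 2)
x = 0: LHS = -2·0³ + 0² - 1 = -1; -1 ≠ 0 — holds  (d = -1)
Away from these crossings d keeps a constant sign, and checking every integer in [-5, 5] confirms d ≠ 0 throughout. Hence the two sides are never equal, so the relation holds for every integer in [-5, 5].

Answer: All integers in [-5, 5]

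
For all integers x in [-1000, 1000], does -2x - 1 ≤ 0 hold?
The claim fails at x = -1:
x = -1: LHS = -2·(-1) - 1 = 1; 1 ≤ 0 — FAILS

Because a single integer refutes it, the statement is false.

Answer: False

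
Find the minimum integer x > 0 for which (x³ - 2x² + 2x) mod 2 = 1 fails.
Testing positive integers:
x = 1: LHS = (1³ - 2·1² + 2·1) mod 2 = 1 mod 2 = 1; 1 = 1 — holds
x = 2: LHS = (2³ - 2·2² + 2·2) mod 2 = 4 mod 2 = 0; 0 = 1 — FAILS  ← smallest positive counterexample

Answer: x = 2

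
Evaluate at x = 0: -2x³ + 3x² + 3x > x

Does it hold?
x = 0: LHS = -2·0³ + 3·0² + 3·0 = 0; 0 > 0 — FAILS

The relation fails at x = 0, so x = 0 is a counterexample.

Answer: No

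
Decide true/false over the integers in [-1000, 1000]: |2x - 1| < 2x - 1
The claim fails at x = 0:
x = 0: LHS = |2·0 - 1| = |-1| = 1, RHS = 2·0 - 1 = -1; 1 < -1 — FAILS

Because a single integer refutes it, the statement is false.

Answer: False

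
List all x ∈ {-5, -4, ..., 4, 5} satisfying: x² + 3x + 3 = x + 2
Holds for: {-1}
Fails for: {-5, -4, -3, -2, 0, 1, 2, 3, 4, 5}

Answer: {-1}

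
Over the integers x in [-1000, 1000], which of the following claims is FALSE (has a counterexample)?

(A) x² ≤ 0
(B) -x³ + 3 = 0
(A) x = 1: LHS = 1² = 1; 1 ≤ 0 — FAILS
(B) x = 0: LHS = -0³ + 3 = 3; 3 = 0 — FAILS

Answer: Both A and B are false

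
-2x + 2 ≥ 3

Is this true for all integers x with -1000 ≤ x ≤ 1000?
The claim fails at x = 0:
x = 0: LHS = -2·0 + 2 = 2; 2 ≥ 3 — FAILS

Because a single integer refutes it, the statement is false.

Answer: False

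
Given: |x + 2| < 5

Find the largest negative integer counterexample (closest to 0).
Testing negative integers from -1 downward:
(x = -1 through x = -1 all satisfy the relation; showing from x = -2.)
x = -2: LHS = |(-2) + 2| = |0| = 0; 0 < 5 — holds
x = -3: LHS = |(-3) + 2| = |-1| = 1; 1 < 5 — holds
x = -4: LHS = |(-4) + 2| = |-2| = 2; 2 < 5 — holds
x = -5: LHS = |(-5) + 2| = |-3| = 3; 3 < 5 — holds
x = -6: LHS = |(-6) + 2| = |-4| = 4; 4 < 5 — holds
x = -7: LHS = |(-7) + 2| = |-5| = 5; 5 < 5 — FAILS  ← closest negative counterexample to 0

Answer: x = -7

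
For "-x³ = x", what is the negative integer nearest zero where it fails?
Testing negative integers from -1 downward:
x = -1: LHS = -(-1)³ = 1; 1 = -1 — FAILS  ← closest negative counterexample to 0

Answer: x = -1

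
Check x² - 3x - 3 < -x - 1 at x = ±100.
x = 100: LHS = 100² - 3·100 - 3 = 9697, RHS = -100 - 1 = -101; 9697 < -101 — FAILS
x = -100: LHS = (-100)² - 3·(-100) - 3 = 10297, RHS = -(-100) - 1 = 99; 10297 < 99 — FAILS

Answer: No, fails for both x = 100 and x = -100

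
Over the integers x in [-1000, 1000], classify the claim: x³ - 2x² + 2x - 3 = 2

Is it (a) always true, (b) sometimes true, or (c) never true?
Track d = LHS − RHS over the integers in [-1000, 1000]. Equality would need d = 0, but d changes sign only between consecutive integers, jumping over 0:
x = 2: LHS = 2³ - 2·2² + 2·2 - 3 = 1; 1 = 2 — FAILS  (d = -1)
x = 3: LHS = 3³ - 2·3² + 2·3 - 3 = 12; 12 = 2 — FAILS  (d = 10)
Away from these crossings d keeps a constant sign, and checking every integer in [-1000, 1000] confirms d ≠ 0 throughout. Hence the two sides are never equal, so the claimed relation (=) fails for every integer in [-1000, 1000].

No integer in the range satisfies it.

Answer: Never true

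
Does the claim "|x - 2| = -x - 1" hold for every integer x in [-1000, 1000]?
The claim fails at x = 0:
x = 0: LHS = |0 - 2| = |-2| = 2, RHS = -0 - 1 = -1; 2 = -1 — FAILS

Because a single integer refutes it, the statement is false.

Answer: False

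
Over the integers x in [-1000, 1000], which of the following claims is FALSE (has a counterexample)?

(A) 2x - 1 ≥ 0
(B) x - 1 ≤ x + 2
(A) x = 0: LHS = 2·0 - 1 = -1; -1 ≥ 0 — FAILS

(B) Over all integers in [-1000, 1000], LHS − RHS is largest at x = 0, where it equals -3:
x = 0: LHS = 0 - 1 = -1, RHS = 0 + 2 = 2; -1 ≤ 2 — holds
At the ends of the range:
x = -1000: LHS = (-1000) - 1 = -1001, RHS = (-1000) + 2 = -998; -1001 ≤ -998 — holds
x = 1000: LHS = 1000 - 1 = 999, RHS = 1000 + 2 = 1002; 999 ≤ 1002 — holds
Hence LHS − RHS is never positive, i.e. LHS ≤ RHS throughout, so the relation holds for every integer in [-1000, 1000].

Only (A) has a counterexample.

Answer: A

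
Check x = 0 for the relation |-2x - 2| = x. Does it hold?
x = 0: LHS = |-2·0 - 2| = |-2| = 2; 2 = 0 — FAILS

The relation fails at x = 0, so x = 0 is a counterexample.

Answer: No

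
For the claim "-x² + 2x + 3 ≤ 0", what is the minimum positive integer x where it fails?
Testing positive integers:
x = 1: LHS = -1² + 2·1 + 3 = 4; 4 ≤ 0 — FAILS  ← smallest positive counterexample

Answer: x = 1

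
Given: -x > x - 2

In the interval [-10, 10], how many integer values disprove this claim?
Counterexamples in [-10, 10]: {1, 2, 3, 4, 5, 6, 7, 8, 9, 10}.

Counting them gives 10 values.

Answer: 10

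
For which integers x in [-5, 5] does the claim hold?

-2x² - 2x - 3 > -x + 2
Over all integers in [-5, 5], LHS − RHS is largest at x = 0, where it equals -5:
x = 0: LHS = -2·0² - 2·0 - 3 = -3, RHS = -0 + 2 = 2; -3 > 2 — FAILS
At the ends of the range:
x = -5: LHS = -2·(-5)² - 2·(-5) - 3 = -43, RHS = -(-5) + 2 = 7; -43 > 7 — FAILS
x = 5: LHS = -2·5² - 2·5 - 3 = -63, RHS = -5 + 2 = -3; -63 > -3 — FAILS
Hence LHS − RHS is never positive, i.e. LHS ≤ RHS throughout, so the claimed relation (>) fails for every integer in [-5, 5].

Answer: None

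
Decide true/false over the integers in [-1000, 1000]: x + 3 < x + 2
The claim fails at x = 0:
x = 0: LHS = 0 + 3 = 3, RHS = 0 + 2 = 2; 3 < 2 — FAILS

Because a single integer refutes it, the statement is false.

Answer: False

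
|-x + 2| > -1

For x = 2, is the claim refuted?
Substitute x = 2 into the relation:
x = 2: LHS = |-2 + 2| = |0| = 0; 0 > -1 — holds

The relation holds at x = 2, so it is not a counterexample.

Answer: No, x = 2 is not a counterexample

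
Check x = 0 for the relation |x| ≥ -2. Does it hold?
x = 0: LHS = |0| = 0; 0 ≥ -2 — holds

The relation is satisfied at x = 0.

Answer: Yes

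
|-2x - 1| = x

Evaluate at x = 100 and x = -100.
x = 100: LHS = |-2·100 - 1| = |-201| = 201; 201 = 100 — FAILS
x = -100: LHS = |-2·(-100) - 1| = |199| = 199; 199 = -100 — FAILS

Answer: No, fails for both x = 100 and x = -100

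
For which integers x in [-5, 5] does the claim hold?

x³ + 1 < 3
Holds for: {-5, -4, -3, -2, -1, 0, 1}
Fails for: {2, 3, 4, 5}

Answer: {-5, -4, -3, -2, -1, 0, 1}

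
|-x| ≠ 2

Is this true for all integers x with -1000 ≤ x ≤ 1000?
The claim fails at x = 2:
x = 2: LHS = |-2| = 2; 2 ≠ 2 — FAILS

Because a single integer refutes it, the statement is false.

Answer: False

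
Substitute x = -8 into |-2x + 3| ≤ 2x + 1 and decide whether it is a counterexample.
Substitute x = -8 into the relation:
x = -8: LHS = |-2·(-8) + 3| = |19| = 19, RHS = 2·(-8) + 1 = -15; 19 ≤ -15 — FAILS

Since the claim fails at x = -8, this value is a counterexample.

Answer: Yes, x = -8 is a counterexample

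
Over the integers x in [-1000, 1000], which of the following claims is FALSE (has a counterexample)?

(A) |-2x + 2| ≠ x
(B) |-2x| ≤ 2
(A) x = 2: LHS = |-2·2 + 2| = |-2| = 2; 2 ≠ 2 — FAILS
(B) x = 2: LHS = |-2·2| = |-4| = 4; 4 ≤ 2 — FAILS

Answer: Both A and B are false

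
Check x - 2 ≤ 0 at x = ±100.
x = 100: LHS = 100 - 2 = 98; 98 ≤ 0 — FAILS
x = -100: LHS = (-100) - 2 = -102; -102 ≤ 0 — holds

Answer: Partially: fails for x = 100, holds for x = -100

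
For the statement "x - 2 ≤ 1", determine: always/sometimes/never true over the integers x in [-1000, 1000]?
Holds at x = 0: LHS = 0 - 2 = -2; -2 ≤ 1 — holds
Fails at x = 4: LHS = 4 - 2 = 2; 2 ≤ 1 — FAILS
It is satisfied by some integers in the range but not all.

Answer: Sometimes true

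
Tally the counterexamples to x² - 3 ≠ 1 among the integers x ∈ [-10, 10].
Counterexamples in [-10, 10]: {-2, 2}.

Counting them gives 2 values.

Answer: 2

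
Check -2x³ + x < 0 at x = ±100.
x = 100: LHS = -2·100³ + 100 = -1999900; -1999900 < 0 — holds
x = -100: LHS = -2·(-100)³ + (-100) = 1999900; 1999900 < 0 — FAILS

Answer: Partially: holds for x = 100, fails for x = -100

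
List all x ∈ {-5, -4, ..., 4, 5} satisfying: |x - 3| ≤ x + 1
Holds for: {1, 2, 3, 4, 5}
Fails for: {-5, -4, -3, -2, -1, 0}

Answer: {1, 2, 3, 4, 5}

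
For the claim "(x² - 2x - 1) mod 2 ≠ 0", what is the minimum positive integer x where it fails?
Testing positive integers:
x = 1: LHS = (1² - 2·1 - 1) mod 2 = (-2) mod 2 = 0; 0 ≠ 0 — FAILS  ← smallest positive counterexample

Answer: x = 1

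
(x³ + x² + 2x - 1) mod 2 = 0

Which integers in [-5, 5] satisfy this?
For a polynomial with integer coefficients, its value mod 2 depends only on x mod 2, so it suffices to check one representative of each residue class, x = 0, 1:
x = 0: LHS = (0³ + 0² + 2·0 - 1) mod 2 = (-1) mod 2 = 1; 1 = 0 — FAILS
x = 1: LHS = (1³ + 1² + 2·1 - 1) mod 2 = 3 mod 2 = 1; 1 = 0 — FAILS
The relation fails in every residue class, so the claimed relation (=) fails for every integer in [-5, 5].

Answer: None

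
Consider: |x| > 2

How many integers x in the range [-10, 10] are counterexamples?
Counterexamples in [-10, 10]: {-2, -1, 0, 1, 2}.

Counting them gives 5 values.

Answer: 5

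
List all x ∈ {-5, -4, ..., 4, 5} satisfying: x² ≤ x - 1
Over all integers in [-5, 5], LHS − RHS is smallest at x = 0, where it equals 1:
x = 0: LHS = 0² = 0, RHS = 0 - 1 = -1; 0 ≤ -1 — FAILS
At the ends of the range:
x = -5: LHS = (-5)² = 25, RHS = (-5) - 1 = -6; 25 ≤ -6 — FAILS
x = 5: LHS = 5² = 25, RHS = 5 - 1 = 4; 25 ≤ 4 — FAILS
Hence LHS − RHS is never zero or negative, i.e. LHS > RHS throughout, so the claimed relation (≤) fails for every integer in [-5, 5].

Answer: None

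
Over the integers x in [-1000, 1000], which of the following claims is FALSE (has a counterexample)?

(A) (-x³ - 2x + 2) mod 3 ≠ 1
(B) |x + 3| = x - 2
(A) For a polynomial with integer coefficients, its value mod 3 depends only on x mod 3, so it suffices to check one representative of each residue class, x = 0, 1, 2:
x = 0: LHS = (-0³ - 2·0 + 2) mod 3 = 2 mod 3 = 2; 2 ≠ 1 — holds
x = 1: LHS = (-1³ - 2·1 + 2) mod 3 = (-1) mod 3 = 2; 2 ≠ 1 — holds
x = 2: LHS = (-2³ - 2·2 + 2) mod 3 = (-10) mod 3 = 2; 2 ≠ 1 — holds
The relation holds in every residue class, so the relation holds for every integer in [-1000, 1000].

(B) x = 0: LHS = |0 + 3| = |3| = 3, RHS = 0 - 2 = -2; 3 = -2 — FAILS

Only (B) has a counterexample.

Answer: B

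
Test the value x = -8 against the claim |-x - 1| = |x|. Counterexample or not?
Substitute x = -8 into the relation:
x = -8: LHS = |-(-8) - 1| = |7| = 7, RHS = |-8| = 8; 7 = 8 — FAILS

Since the claim fails at x = -8, this value is a counterexample.

Answer: Yes, x = -8 is a counterexample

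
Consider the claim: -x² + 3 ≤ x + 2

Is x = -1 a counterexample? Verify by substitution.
Substitute x = -1 into the relation:
x = -1: LHS = -(-1)² + 3 = 2, RHS = (-1) + 2 = 1; 2 ≤ 1 — FAILS

Since the claim fails at x = -1, this value is a counterexample.

Answer: Yes, x = -1 is a counterexample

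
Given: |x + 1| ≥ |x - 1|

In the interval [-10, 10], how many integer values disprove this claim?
Counterexamples in [-10, 10]: {-10, -9, -8, -7, -6, -5, -4, -3, -2, -1}.

Counting them gives 10 values.

Answer: 10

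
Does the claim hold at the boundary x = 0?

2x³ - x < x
x = 0: LHS = 2·0³ - 0 = 0; 0 < 0 — FAILS

The relation fails at x = 0, so x = 0 is a counterexample.

Answer: No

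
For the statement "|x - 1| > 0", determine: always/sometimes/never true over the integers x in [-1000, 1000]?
Holds at x = 0: LHS = |0 - 1| = |-1| = 1; 1 > 0 — holds
Fails at x = 1: LHS = |1 - 1| = |0| = 0; 0 > 0 — FAILS
It is satisfied by some integers in the range but not all.

Answer: Sometimes true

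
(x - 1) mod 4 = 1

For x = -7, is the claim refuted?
Substitute x = -7 into the relation:
x = -7: LHS = ((-7) - 1) mod 4 = (-8) mod 4 = 0; 0 = 1 — FAILS

Since the claim fails at x = -7, this value is a counterexample.

Answer: Yes, x = -7 is a counterexample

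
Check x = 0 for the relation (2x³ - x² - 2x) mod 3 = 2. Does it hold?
x = 0: LHS = (2·0³ - 0² - 2·0) mod 3 = 0 mod 3 = 0; 0 = 2 — FAILS

The relation fails at x = 0, so x = 0 is a counterexample.

Answer: No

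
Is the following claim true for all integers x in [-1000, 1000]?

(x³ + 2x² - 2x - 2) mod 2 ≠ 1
The claim fails at x = 1:
x = 1: LHS = (1³ + 2·1² - 2·1 - 2) mod 2 = (-1) mod 2 = 1; 1 ≠ 1 — FAILS

Because a single integer refutes it, the statement is false.

Answer: False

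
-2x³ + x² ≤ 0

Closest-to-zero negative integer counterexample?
Testing negative integers from -1 downward:
x = -1: LHS = -2·(-1)³ + (-1)² = 3; 3 ≤ 0 — FAILS  ← closest negative counterexample to 0

Answer: x = -1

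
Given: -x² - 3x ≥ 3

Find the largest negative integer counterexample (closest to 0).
Testing negative integers from -1 downward:
x = -1: LHS = -(-1)² - 3·(-1) = 2; 2 ≥ 3 — FAILS  ← closest negative counterexample to 0

Answer: x = -1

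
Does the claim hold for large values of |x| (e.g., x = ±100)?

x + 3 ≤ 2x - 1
x = 100: LHS = 100 + 3 = 103, RHS = 2·100 - 1 = 199; 103 ≤ 199 — holds
x = -100: LHS = (-100) + 3 = -97, RHS = 2·(-100) - 1 = -201; -97 ≤ -201 — FAILS

Answer: Partially: holds for x = 100, fails for x = -100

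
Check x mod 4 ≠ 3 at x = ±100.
x = 100: LHS = 100 mod 4 = 0; 0 ≠ 3 — holds
x = -100: LHS = (-100) mod 4 = 0; 0 ≠ 3 — holds

Answer: Yes, holds for both x = 100 and x = -100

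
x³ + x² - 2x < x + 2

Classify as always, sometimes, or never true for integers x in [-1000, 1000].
Holds at x = 0: LHS = 0³ + 0² - 2·0 = 0, RHS = 0 + 2 = 2; 0 < 2 — holds
Fails at x = -1: LHS = (-1)³ + (-1)² - 2·(-1) = 2, RHS = (-1) + 2 = 1; 2 < 1 — FAILS
It is satisfied by some integers in the range but not all.

Answer: Sometimes true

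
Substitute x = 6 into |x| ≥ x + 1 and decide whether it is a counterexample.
Substitute x = 6 into the relation:
x = 6: LHS = |6| = 6, RHS = 6 + 1 = 7; 6 ≥ 7 — FAILS

Since the claim fails at x = 6, this value is a counterexample.

Answer: Yes, x = 6 is a counterexample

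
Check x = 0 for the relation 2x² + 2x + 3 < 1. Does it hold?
x = 0: LHS = 2·0² + 2·0 + 3 = 3; 3 < 1 — FAILS

The relation fails at x = 0, so x = 0 is a counterexample.

Answer: No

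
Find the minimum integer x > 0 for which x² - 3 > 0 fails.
Testing positive integers:
x = 1: LHS = 1² - 3 = -2; -2 > 0 — FAILS  ← smallest positive counterexample

Answer: x = 1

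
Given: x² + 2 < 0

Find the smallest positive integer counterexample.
Testing positive integers:
x = 1: LHS = 1² + 2 = 3; 3 < 0 — FAILS  ← smallest positive counterexample

Answer: x = 1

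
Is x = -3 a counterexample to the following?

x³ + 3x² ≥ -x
Substitute x = -3 into the relation:
x = -3: LHS = (-3)³ + 3·(-3)² = 0, RHS = -(-3) = 3; 0 ≥ 3 — FAILS

Since the claim fails at x = -3, this value is a counterexample.

Answer: Yes, x = -3 is a counterexample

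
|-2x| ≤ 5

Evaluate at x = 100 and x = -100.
x = 100: LHS = |-2·100| = |-200| = 200; 200 ≤ 5 — FAILS
x = -100: LHS = |-2·(-100)| = |200| = 200; 200 ≤ 5 — FAILS

Answer: No, fails for both x = 100 and x = -100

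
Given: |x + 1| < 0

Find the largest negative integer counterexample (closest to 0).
Testing negative integers from -1 downward:
x = -1: LHS = |(-1) + 1| = |0| = 0; 0 < 0 — FAILS  ← closest negative counterexample to 0

Answer: x = -1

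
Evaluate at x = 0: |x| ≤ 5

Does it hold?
x = 0: LHS = |0| = 0; 0 ≤ 5 — holds

The relation is satisfied at x = 0.

Answer: Yes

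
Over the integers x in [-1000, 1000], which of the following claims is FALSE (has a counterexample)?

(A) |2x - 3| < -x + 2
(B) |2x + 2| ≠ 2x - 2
(A) x = 0: LHS = |2·0 - 3| = |-3| = 3, RHS = -0 + 2 = 2; 3 < 2 — FAILS

(B) Over all integers in [-1000, 1000], LHS − RHS is always positive; it is smallest at x = 0, where it equals 4:
x = 0: LHS = |2·0 + 2| = |2| = 2, RHS = 2·0 - 2 = -2; 2 ≠ -2 — holds
At the ends of the range:
x = -1000: LHS = |2·(-1000) + 2| = |-1998| = 1998, RHS = 2·(-1000) - 2 = -2002; 1998 ≠ -2002 — holds
x = 1000: LHS = |2·1000 + 2| = |2002| = 2002, RHS = 2·1000 - 2 = 1998; 2002 ≠ 1998 — holds
Hence LHS − RHS is never 0, i.e. the two sides are never equal, so the relation holds for every integer in [-1000, 1000].

Only (A) has a counterexample.

Answer: A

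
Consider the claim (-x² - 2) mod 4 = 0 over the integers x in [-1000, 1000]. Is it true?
The claim fails at x = 0:
x = 0: LHS = (-0² - 2) mod 4 = (-2) mod 4 = 2; 2 = 0 — FAILS

Because a single integer refutes it, the statement is false.

Answer: False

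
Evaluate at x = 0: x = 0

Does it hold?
x = 0: 0 = 0 — holds

The relation is satisfied at x = 0.

Answer: Yes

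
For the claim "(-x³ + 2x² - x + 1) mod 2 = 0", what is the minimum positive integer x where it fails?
Testing positive integers:
x = 1: LHS = (-1³ + 2·1² - 1 + 1) mod 2 = 1 mod 2 = 1; 1 = 0 — FAILS  ← smallest positive counterexample

Answer: x = 1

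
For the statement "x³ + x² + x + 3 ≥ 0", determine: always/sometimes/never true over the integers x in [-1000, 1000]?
Holds at x = 0: LHS = 0³ + 0² + 0 + 3 = 3; 3 ≥ 0 — holds
Fails at x = -2: LHS = (-2)³ + (-2)² + (-2) + 3 = -3; -3 ≥ 0 — FAILS
It is satisfied by some integers in the range but not all.

Answer: Sometimes true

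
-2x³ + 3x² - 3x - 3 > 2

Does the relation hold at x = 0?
x = 0: LHS = -2·0³ + 3·0² - 3·0 - 3 = -3; -3 > 2 — FAILS

The relation fails at x = 0, so x = 0 is a counterexample.

Answer: No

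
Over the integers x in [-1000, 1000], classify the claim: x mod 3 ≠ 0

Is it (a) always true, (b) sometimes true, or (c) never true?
Holds at x = 1: LHS = 1 mod 3 = 1; 1 ≠ 0 — holds
Fails at x = 0: LHS = 0 mod 3 = 0; 0 ≠ 0 — FAILS
It is satisfied by some integers in the range but not all.

Answer: Sometimes true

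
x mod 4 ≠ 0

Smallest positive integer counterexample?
Testing positive integers:
x = 1: LHS = 1 mod 4 = 1; 1 ≠ 0 — holds
x = 2: LHS = 2 mod 4 = 2; 2 ≠ 0 — holds
x = 3: LHS = 3 mod 4 = 3; 3 ≠ 0 — holds
x = 4: LHS = 4 mod 4 = 0; 0 ≠ 0 — FAILS  ← smallest positive counterexample

Answer: x = 4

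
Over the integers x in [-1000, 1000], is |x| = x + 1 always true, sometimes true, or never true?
Track d = LHS − RHS over the integers in [-1000, 1000]. Equality would need d = 0, but d changes sign only between consecutive integers, jumping over 0:
x = -1: LHS = |-1| = 1, RHS = (-1) + 1 = 0; 1 = 0 — FAILS  (d = 1)
x = 0: LHS = |0| = 0, RHS = 0 + 1 = 1; 0 = 1 — FAILS  (d = -1)
Away from these crossings d keeps a constant sign, and checking every integer in [-1000, 1000] confirms d ≠ 0 throughout. Hence the two sides are never equal, so the claimed relation (=) fails for every integer in [-1000, 1000].

No integer in the range satisfies it.

Answer: Never true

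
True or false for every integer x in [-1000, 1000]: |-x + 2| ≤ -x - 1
The claim fails at x = 0:
x = 0: LHS = |-0 + 2| = |2| = 2, RHS = -0 - 1 = -1; 2 ≤ -1 — FAILS

Because a single integer refutes it, the statement is false.

Answer: False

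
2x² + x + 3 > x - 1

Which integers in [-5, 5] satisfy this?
Over all integers in [-5, 5], LHS − RHS is smallest at x = 0, where it equals 4:
x = 0: LHS = 2·0² + 0 + 3 = 3, RHS = 0 - 1 = -1; 3 > -1 — holds
At the ends of the range:
x = -5: LHS = 2·(-5)² + (-5) + 3 = 48, RHS = (-5) - 1 = -6; 48 > -6 — holds
x = 5: LHS = 2·5² + 5 + 3 = 58, RHS = 5 - 1 = 4; 58 > 4 — holds
Hence LHS − RHS is never zero or negative, i.e. LHS > RHS throughout, so the relation holds for every integer in [-5, 5].

Answer: All integers in [-5, 5]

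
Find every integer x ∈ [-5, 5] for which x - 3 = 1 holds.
Holds for: {4}
Fails for: {-5, -4, -3, -2, -1, 0, 1, 2, 3, 5}

Answer: {4}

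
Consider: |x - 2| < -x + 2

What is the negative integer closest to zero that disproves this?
Testing negative integers from -1 downward:
x = -1: LHS = |(-1) - 2| = |-3| = 3, RHS = -(-1) + 2 = 3; 3 < 3 — FAILS  ← closest negative counterexample to 0

Answer: x = -1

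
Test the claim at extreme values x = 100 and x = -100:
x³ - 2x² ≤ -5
x = 100: LHS = 100³ - 2·100² = 980000; 980000 ≤ -5 — FAILS
x = -100: LHS = (-100)³ - 2·(-100)² = -1020000; -1020000 ≤ -5 — holds

Answer: Partially: fails for x = 100, holds for x = -100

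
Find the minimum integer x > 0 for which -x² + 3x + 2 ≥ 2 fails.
Testing positive integers:
x = 1: LHS = -1² + 3·1 + 2 = 4; 4 ≥ 2 — holds
x = 2: LHS = -2² + 3·2 + 2 = 4; 4 ≥ 2 — holds
x = 3: LHS = -3² + 3·3 + 2 = 2; 2 ≥ 2 — holds
x = 4: LHS = -4² + 3·4 + 2 = -2; -2 ≥ 2 — FAILS  ← smallest positive counterexample

Answer: x = 4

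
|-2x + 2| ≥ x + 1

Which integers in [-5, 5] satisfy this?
Holds for: {-5, -4, -3, -2, -1, 0, 3, 4, 5}
Fails for: {1, 2}

Answer: {-5, -4, -3, -2, -1, 0, 3, 4, 5}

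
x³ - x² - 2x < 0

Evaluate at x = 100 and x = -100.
x = 100: LHS = 100³ - 100² - 2·100 = 989800; 989800 < 0 — FAILS
x = -100: LHS = (-100)³ - (-100)² - 2·(-100) = -1009800; -1009800 < 0 — holds

Answer: Partially: fails for x = 100, holds for x = -100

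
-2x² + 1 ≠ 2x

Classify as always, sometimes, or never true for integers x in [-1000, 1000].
Track d = LHS − RHS over the integers in [-1000, 1000]. Equality would need d = 0, but d changes sign only between consecutive integers, jumping over 0:
x = -2: LHS = -2·(-2)² + 1 = -7, RHS = 2·(-2) = -4; -7 ≠ -4 — holds  (d = -3)
x = -1: LHS = -2·(-1)² + 1 = -1, RHS = 2·(-1) = -2; -1 ≠ -2 — holds  (d = 1)
x = 0: LHS = -2·0² + 1 = 1, RHS = 2·0 = 0; 1 ≠ 0 — holds  (d = 1)
x = 1: LHS = -2·1² + 1 = -1, RHS = 2·1 = 2; -1 ≠ 2 — holds  (d = -3)
Away from these crossings d keeps a constant sign, and checking every integer in [-1000, 1000] confirms d ≠ 0 throughout. Hence the two sides are never equal, so the relation holds for every integer in [-1000, 1000].

No counterexample exists.

Answer: Always true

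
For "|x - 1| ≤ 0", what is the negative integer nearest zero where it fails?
Testing negative integers from -1 downward:
x = -1: LHS = |(-1) - 1| = |-2| = 2; 2 ≤ 0 — FAILS  ← closest negative counterexample to 0

Answer: x = -1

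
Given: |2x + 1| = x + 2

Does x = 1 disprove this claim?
Substitute x = 1 into the relation:
x = 1: LHS = |2·1 + 1| = |3| = 3, RHS = 1 + 2 = 3; 3 = 3 — holds

The claim holds here, so x = 1 is not a counterexample. (A counterexample exists elsewhere, e.g. x = 0.)

Answer: No, x = 1 is not a counterexample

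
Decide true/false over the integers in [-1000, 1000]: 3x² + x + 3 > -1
Over all integers in [-1000, 1000], LHS − RHS is smallest at x = 0, where it equals 4:
x = 0: LHS = 3·0² + 0 + 3 = 3; 3 > -1 — holds
At the ends of the range:
x = -1000: LHS = 3·(-1000)² + (-1000) + 3 = 2999003; 2999003 > -1 — holds
x = 1000: LHS = 3·1000² + 1000 + 3 = 3001003; 3001003 > -1 — holds
Hence LHS − RHS is never zero or negative, i.e. LHS > RHS throughout, so the relation holds for every integer in [-1000, 1000].

No counterexample exists.

Answer: True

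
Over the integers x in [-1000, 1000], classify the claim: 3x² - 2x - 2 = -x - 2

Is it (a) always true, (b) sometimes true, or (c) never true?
Holds at x = 0: LHS = 3·0² - 2·0 - 2 = -2, RHS = -0 - 2 = -2; -2 = -2 — holds
Fails at x = 1: LHS = 3·1² - 2·1 - 2 = -1, RHS = -1 - 2 = -3; -1 = -3 — FAILS
It is satisfied by some integers in the range but not all.

Answer: Sometimes true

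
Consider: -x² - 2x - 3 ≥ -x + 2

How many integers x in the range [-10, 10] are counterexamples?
Counterexamples in [-10, 10]: {-10, -9, -8, -7, -6, -5, -4, -3, -2, -1, 0, 1, 2, 3, 4, 5, 6, 7, 8, 9, 10}.

Counting them gives 21 values.

Answer: 21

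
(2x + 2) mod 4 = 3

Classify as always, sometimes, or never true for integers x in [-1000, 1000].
For a polynomial with integer coefficients, its value mod 4 depends only on x mod 4, so it suffices to check one representative of each residue class, x = 0, 1, 2, 3:
x = 0: LHS = (2·0 + 2) mod 4 = 2 mod 4 = 2; 2 = 3 — FAILS
x = 1: LHS = (2·1 + 2) mod 4 = 4 mod 4 = 0; 0 = 3 — FAILS
x = 2: LHS = (2·2 + 2) mod 4 = 6 mod 4 = 2; 2 = 3 — FAILS
x = 3: LHS = (2·3 + 2) mod 4 = 8 mod 4 = 0; 0 = 3 — FAILS
The relation fails in every residue class, so the claimed relation (=) fails for every integer in [-1000, 1000].

No integer in the range satisfies it.

Answer: Never true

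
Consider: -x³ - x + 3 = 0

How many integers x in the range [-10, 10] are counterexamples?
Counterexamples in [-10, 10]: {-10, -9, -8, -7, -6, -5, -4, -3, -2, -1, 0, 1, 2, 3, 4, 5, 6, 7, 8, 9, 10}.

Counting them gives 21 values.

Answer: 21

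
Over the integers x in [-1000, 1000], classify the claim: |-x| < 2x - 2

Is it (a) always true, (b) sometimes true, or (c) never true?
Holds at x = 3: LHS = |-3| = 3, RHS = 2·3 - 2 = 4; 3 < 4 — holds
Fails at x = 0: LHS = |-0| = |0| = 0, RHS = 2·0 - 2 = -2; 0 < -2 — FAILS
It is satisfied by some integers in the range but not all.

Answer: Sometimes true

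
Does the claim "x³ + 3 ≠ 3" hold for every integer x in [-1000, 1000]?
The claim fails at x = 0:
x = 0: LHS = 0³ + 3 = 3; 3 ≠ 3 — FAILS

Because a single integer refutes it, the statement is false.

Answer: False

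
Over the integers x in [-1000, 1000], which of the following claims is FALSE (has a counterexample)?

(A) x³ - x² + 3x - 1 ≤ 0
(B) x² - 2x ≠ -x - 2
(A) x = 1: LHS = 1³ - 1² + 3·1 - 1 = 2; 2 ≤ 0 — FAILS

(B) Over all integers in [-1000, 1000], LHS − RHS is always positive; it is smallest at x = 0, where it equals 2:
x = 0: LHS = 0² - 2·0 = 0, RHS = -0 - 2 = -2; 0 ≠ -2 — holds
At the ends of the range:
x = -1000: LHS = (-1000)² - 2·(-1000) = 1002000, RHS = -(-1000) - 2 = 998; 1002000 ≠ 998 — holds
x = 1000: LHS = 1000² - 2·1000 = 998000, RHS = -1000 - 2 = -1002; 998000 ≠ -1002 — holds
Hence LHS − RHS is never 0, i.e. the two sides are never equal, so the relation holds for every integer in [-1000, 1000].

Only (A) has a counterexample.

Answer: A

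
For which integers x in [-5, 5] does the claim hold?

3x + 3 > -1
Holds for: {-1, 0, 1, 2, 3, 4, 5}
Fails for: {-5, -4, -3, -2}

Answer: {-1, 0, 1, 2, 3, 4, 5}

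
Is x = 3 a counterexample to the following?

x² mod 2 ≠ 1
Substitute x = 3 into the relation:
x = 3: LHS = (3²) mod 2 = 9 mod 2 = 1; 1 ≠ 1 — FAILS

Since the claim fails at x = 3, this value is a counterexample.

Answer: Yes, x = 3 is a counterexample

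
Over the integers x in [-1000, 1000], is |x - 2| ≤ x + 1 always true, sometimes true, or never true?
Holds at x = 1: LHS = |1 - 2| = |-1| = 1, RHS = 1 + 1 = 2; 1 ≤ 2 — holds
Fails at x = 0: LHS = |0 - 2| = |-2| = 2, RHS = 0 + 1 = 1; 2 ≤ 1 — FAILS
It is satisfied by some integers in the range but not all.

Answer: Sometimes true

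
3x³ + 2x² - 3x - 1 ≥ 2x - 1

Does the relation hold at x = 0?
x = 0: LHS = 3·0³ + 2·0² - 3·0 - 1 = -1, RHS = 2·0 - 1 = -1; -1 ≥ -1 — holds

The relation is satisfied at x = 0.

Answer: Yes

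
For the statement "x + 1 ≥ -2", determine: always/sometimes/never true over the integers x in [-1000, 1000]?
Holds at x = 0: LHS = 0 + 1 = 1; 1 ≥ -2 — holds
Fails at x = -4: LHS = (-4) + 1 = -3; -3 ≥ -2 — FAILS
It is satisfied by some integers in the range but not all.

Answer: Sometimes true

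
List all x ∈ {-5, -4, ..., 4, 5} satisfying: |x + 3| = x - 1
Over all integers in [-5, 5], LHS − RHS is always positive; it is smallest at x = 0, where it equals 4:
x = 0: LHS = |0 + 3| = |3| = 3, RHS = 0 - 1 = -1; 3 = -1 — FAILS
At the ends of the range:
x = -5: LHS = |(-5) + 3| = |-2| = 2, RHS = (-5) - 1 = -6; 2 = -6 — FAILS
x = 5: LHS = |5 + 3| = |8| = 8, RHS = 5 - 1 = 4; 8 = 4 — FAILS
Hence LHS − RHS is never 0, i.e. the two sides are never equal, so the claimed relation (=) fails for every integer in [-5, 5].

Answer: None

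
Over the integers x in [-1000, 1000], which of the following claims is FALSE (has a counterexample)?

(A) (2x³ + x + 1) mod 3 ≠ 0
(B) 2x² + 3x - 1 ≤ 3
(A) For a polynomial with integer coefficients, its value mod 3 depends only on x mod 3, so it suffices to check one representative of each residue class, x = 0, 1, 2:
x = 0: LHS = (2·0³ + 0 + 1) mod 3 = 1 mod 3 = 1; 1 ≠ 0 — holds
x = 1: LHS = (2·1³ + 1 + 1) mod 3 = 4 mod 3 = 1; 1 ≠ 0 — holds
x = 2: LHS = (2·2³ + 2 + 1) mod 3 = 19 mod 3 = 1; 1 ≠ 0 — holds
The relation holds in every residue class, so the relation holds for every integer in [-1000, 1000].

(B) x = 1: LHS = 2·1² + 3·1 - 1 = 4; 4 ≤ 3 — FAILS

Only (B) has a counterexample.

Answer: B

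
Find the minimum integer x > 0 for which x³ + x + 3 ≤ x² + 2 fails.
Testing positive integers:
x = 1: LHS = 1³ + 1 + 3 = 5, RHS = 1² + 2 = 3; 5 ≤ 3 — FAILS  ← smallest positive counterexample

Answer: x = 1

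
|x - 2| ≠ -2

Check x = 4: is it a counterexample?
Substitute x = 4 into the relation:
x = 4: LHS = |4 - 2| = |2| = 2; 2 ≠ -2 — holds

The relation holds at x = 4, so it is not a counterexample.

Answer: No, x = 4 is not a counterexample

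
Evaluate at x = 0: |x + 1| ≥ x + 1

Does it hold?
x = 0: LHS = |0 + 1| = |1| = 1, RHS = 0 + 1 = 1; 1 ≥ 1 — holds

The relation is satisfied at x = 0.

Answer: Yes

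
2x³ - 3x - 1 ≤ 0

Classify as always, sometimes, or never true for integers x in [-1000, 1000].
Holds at x = 0: LHS = 2·0³ - 3·0 - 1 = -1; -1 ≤ 0 — holds
Fails at x = 2: LHS = 2·2³ - 3·2 - 1 = 9; 9 ≤ 0 — FAILS
It is satisfied by some integers in the range but not all.

Answer: Sometimes true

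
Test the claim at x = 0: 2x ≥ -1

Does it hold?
x = 0: LHS = 2·0 = 0; 0 ≥ -1 — holds

The relation is satisfied at x = 0.

Answer: Yes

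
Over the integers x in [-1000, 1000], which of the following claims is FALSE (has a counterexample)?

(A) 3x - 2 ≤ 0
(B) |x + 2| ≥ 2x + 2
(A) x = 1: LHS = 3·1 - 2 = 1; 1 ≤ 0 — FAILS
(B) x = 1: LHS = |1 + 2| = |3| = 3, RHS = 2·1 + 2 = 4; 3 ≥ 4 — FAILS

Answer: Both A and B are false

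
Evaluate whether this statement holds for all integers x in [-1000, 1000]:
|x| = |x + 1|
The claim fails at x = 0:
x = 0: LHS = |0| = 0, RHS = |0 + 1| = |1| = 1; 0 = 1 — FAILS

Because a single integer refutes it, the statement is false.

Answer: False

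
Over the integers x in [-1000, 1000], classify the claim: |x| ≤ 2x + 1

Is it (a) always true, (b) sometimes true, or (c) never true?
Holds at x = 0: LHS = |0| = 0, RHS = 2·0 + 1 = 1; 0 ≤ 1 — holds
Fails at x = -1: LHS = |-1| = 1, RHS = 2·(-1) + 1 = -1; 1 ≤ -1 — FAILS
It is satisfied by some integers in the range but not all.

Answer: Sometimes true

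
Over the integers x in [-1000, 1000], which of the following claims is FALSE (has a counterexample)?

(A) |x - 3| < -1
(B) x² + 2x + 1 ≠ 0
(A) x = 0: LHS = |0 - 3| = |-3| = 3; 3 < -1 — FAILS
(B) x = -1: LHS = (-1)² + 2·(-1) + 1 = 0; 0 ≠ 0 — FAILS

Answer: Both A and B are false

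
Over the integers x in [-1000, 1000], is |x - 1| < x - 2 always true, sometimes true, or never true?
Over all integers in [-1000, 1000], LHS − RHS is smallest at x = 1, where it equals 1:
x = 1: LHS = |1 - 1| = |0| = 0, RHS = 1 - 2 = -1; 0 < -1 — FAILS
At the ends of the range:
x = -1000: LHS = |(-1000) - 1| = |-1001| = 1001, RHS = (-1000) - 2 = -1002; 1001 < -1002 — FAILS
x = 1000: LHS = |1000 - 1| = |999| = 999, RHS = 1000 - 2 = 998; 999 < 998 — FAILS
Hence LHS − RHS is never negative, i.e. LHS ≥ RHS throughout, so the claimed relation (<) fails for every integer in [-1000, 1000].

No integer in the range satisfies it.

Answer: Never true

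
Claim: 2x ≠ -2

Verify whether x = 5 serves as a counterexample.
Substitute x = 5 into the relation:
x = 5: LHS = 2·5 = 10; 10 ≠ -2 — holds

The claim holds here, so x = 5 is not a counterexample. (A counterexample exists elsewhere, e.g. x = -1.)

Answer: No, x = 5 is not a counterexample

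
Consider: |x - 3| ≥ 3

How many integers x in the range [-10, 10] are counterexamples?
Counterexamples in [-10, 10]: {1, 2, 3, 4, 5}.

Counting them gives 5 values.

Answer: 5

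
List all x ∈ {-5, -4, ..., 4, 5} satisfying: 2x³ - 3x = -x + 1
Track d = LHS − RHS over the integers in [-5, 5]. Equality would need d = 0, but d changes sign only between consecutive integers, jumping over 0:
x = 1: LHS = 2·1³ - 3·1 = -1, RHS = -1 + 1 = 0; -1 = 0 — FAILS  (d = -1)
x = 2: LHS = 2·2³ - 3·2 = 10, RHS = -2 + 1 = -1; 10 = -1 — FAILS  (d = 11)
Away from these crossings d keeps a constant sign, and checking every integer in [-5, 5] confirms d ≠ 0 throughout. Hence the two sides are never equal, so the claimed relation (=) fails for every integer in [-5, 5].

Answer: None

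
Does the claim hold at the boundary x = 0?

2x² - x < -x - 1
x = 0: LHS = 2·0² - 0 = 0, RHS = -0 - 1 = -1; 0 < -1 — FAILS

The relation fails at x = 0, so x = 0 is a counterexample.

Answer: No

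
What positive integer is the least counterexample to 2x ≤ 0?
Testing positive integers:
x = 1: LHS = 2·1 = 2; 2 ≤ 0 — FAILS  ← smallest positive counterexample

Answer: x = 1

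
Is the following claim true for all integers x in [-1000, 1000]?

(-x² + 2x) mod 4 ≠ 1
The claim fails at x = 1:
x = 1: LHS = (-1² + 2·1) mod 4 = 1 mod 4 = 1; 1 ≠ 1 — FAILS

Because a single integer refutes it, the statement is false.

Answer: False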